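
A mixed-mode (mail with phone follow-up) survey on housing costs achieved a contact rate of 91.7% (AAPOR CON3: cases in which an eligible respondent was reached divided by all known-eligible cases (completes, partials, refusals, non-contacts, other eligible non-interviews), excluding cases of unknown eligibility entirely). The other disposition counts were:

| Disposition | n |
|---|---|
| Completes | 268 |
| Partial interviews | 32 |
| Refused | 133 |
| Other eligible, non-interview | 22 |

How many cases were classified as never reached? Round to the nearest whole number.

41

Top = 268 + 32 + 133 + 22 = 455
CON3 = 455 / D = 0.917
D = 455 / 0.917 = 496.2
Remaining denominator categories sum to 455
never reached = 496.2 − 455 ≈ 41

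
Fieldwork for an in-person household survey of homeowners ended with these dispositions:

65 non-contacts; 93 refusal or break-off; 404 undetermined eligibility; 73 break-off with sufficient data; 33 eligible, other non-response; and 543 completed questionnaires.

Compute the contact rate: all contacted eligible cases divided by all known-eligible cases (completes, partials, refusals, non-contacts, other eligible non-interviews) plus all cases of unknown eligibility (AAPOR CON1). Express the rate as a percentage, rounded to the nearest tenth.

Numerator → 543 + 73 + 93 + 33 = 742
Base → 543 + 73 + 93 + 65 + 33 + 404 = 1211
CON1 = 742 / 1211 = 0.6127

61.3%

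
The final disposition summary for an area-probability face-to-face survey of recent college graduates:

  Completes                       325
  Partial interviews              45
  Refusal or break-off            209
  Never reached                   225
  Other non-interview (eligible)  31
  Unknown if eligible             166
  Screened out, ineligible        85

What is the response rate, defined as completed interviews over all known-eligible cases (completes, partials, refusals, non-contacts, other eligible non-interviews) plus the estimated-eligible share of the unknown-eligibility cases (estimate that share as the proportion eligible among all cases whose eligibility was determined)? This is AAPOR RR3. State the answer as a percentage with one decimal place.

33.0%

Num = 325
Known eligible = 325 + 45 + 209 + 225 + 31 = 835
e = 835 / (835 + 85) = 835 / 920 = 0.9076
Estimated eligible among unknowns = 0.9076 × 166 = 150.66
Base = 835 + 150.66 = 985.66
RR3 = 325 / 985.66 = 0.3297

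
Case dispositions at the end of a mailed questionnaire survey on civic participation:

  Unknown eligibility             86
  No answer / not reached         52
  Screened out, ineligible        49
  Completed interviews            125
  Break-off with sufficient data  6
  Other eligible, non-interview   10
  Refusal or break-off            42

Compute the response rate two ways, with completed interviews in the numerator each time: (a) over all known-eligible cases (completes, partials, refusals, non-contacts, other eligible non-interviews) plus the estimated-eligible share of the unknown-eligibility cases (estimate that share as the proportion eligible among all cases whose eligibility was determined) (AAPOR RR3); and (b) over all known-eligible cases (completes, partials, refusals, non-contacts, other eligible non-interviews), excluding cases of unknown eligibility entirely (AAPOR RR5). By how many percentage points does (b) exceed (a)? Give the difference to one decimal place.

12.4

Top = 125
Eligible (known) = 125 + 6 + 42 + 52 + 10 = 235
e = 235 / (235 + 49) = 235 / 284 = 0.8275
Eligible share of unknowns = 0.8275 × 86 = 71.17
Denom = 235 + 71.17 = 306.17
RR3 = 125 / 306.17 = 0.4083
Denom = 125 + 6 + 42 + 52 + 10 = 235
RR5 = 125 / 235 = 0.5319
Difference = 53.19 − 40.83 = 12.36 percentage points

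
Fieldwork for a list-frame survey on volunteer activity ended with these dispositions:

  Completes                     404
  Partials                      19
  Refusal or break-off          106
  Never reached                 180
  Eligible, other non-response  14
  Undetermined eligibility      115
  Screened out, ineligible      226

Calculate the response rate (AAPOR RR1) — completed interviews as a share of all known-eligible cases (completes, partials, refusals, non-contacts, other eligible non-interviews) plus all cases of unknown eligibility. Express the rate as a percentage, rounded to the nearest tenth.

48.2%

Numerator → 404
Denominator → 404 + 19 + 106 + 180 + 14 + 115 = 838
RR1 = 404 / 838 = 0.4821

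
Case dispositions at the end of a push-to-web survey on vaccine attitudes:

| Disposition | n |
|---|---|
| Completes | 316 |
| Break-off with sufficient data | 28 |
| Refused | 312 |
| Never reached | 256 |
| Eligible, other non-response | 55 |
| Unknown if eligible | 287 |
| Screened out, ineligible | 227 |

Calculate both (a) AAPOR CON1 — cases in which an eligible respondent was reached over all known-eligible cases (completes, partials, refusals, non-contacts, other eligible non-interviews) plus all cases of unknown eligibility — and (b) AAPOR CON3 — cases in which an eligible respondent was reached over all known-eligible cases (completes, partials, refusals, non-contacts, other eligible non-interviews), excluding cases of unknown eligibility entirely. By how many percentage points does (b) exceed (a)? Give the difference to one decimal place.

Top: 316 + 28 + 312 + 55 = 711
Base: 316 + 28 + 312 + 256 + 55 + 287 = 1254
CON1 = 711 / 1254 = 0.5670
Base: 316 + 28 + 312 + 256 + 55 = 967
CON3 = 711 / 967 = 0.7353
Difference = 73.53 − 56.70 = 16.83 percentage points

16.8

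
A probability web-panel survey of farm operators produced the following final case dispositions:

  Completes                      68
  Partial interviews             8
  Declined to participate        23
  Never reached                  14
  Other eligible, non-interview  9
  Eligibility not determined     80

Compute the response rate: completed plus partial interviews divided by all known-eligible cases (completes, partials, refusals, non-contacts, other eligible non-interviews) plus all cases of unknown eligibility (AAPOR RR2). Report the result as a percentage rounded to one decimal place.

37.6%

Top = 68 + 8 = 76
Base = 68 + 8 + 23 + 14 + 9 + 80 = 202
RR2 = 76 / 202 = 0.3762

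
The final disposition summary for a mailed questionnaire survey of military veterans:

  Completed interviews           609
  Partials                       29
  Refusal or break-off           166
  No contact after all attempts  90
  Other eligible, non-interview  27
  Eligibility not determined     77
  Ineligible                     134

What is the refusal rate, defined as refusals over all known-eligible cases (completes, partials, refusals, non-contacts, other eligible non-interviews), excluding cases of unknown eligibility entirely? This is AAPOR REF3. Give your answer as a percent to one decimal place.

Num → 166
Base → 609 + 29 + 166 + 90 + 27 = 921
REF3 = 166 / 921 = 0.1802

18.0%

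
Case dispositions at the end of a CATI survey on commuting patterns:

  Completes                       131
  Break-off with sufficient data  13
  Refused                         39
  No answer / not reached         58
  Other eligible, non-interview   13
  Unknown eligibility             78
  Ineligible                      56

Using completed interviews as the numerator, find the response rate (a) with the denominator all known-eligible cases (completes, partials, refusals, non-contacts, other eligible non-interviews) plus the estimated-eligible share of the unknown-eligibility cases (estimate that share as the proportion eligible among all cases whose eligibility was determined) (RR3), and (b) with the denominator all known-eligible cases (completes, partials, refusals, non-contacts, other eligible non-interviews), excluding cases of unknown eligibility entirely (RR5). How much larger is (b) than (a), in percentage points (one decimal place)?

10.4

Numerator = 131
Known eligible = 131 + 13 + 39 + 58 + 13 = 254
e = 254 / (254 + 56) = 254 / 310 = 0.8194
e × U = 0.8194 × 78 = 63.91
Denominator = 254 + 63.91 = 317.91
RR3 = 131 / 317.91 = 0.4121
Denominator = 131 + 13 + 39 + 58 + 13 = 254
RR5 = 131 / 254 = 0.5157
Difference = 51.57 − 41.21 = 10.36 percentage points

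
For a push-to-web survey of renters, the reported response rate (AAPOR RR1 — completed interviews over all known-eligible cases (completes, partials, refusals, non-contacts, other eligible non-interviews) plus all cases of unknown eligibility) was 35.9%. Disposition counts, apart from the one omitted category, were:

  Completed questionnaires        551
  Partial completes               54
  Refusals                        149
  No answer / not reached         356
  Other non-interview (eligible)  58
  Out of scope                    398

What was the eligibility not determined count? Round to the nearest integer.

367

RR1 = 551 / D = 0.359
D = 551 / 0.359 = 1534.8
Other denominator terms total 1168
eligibility not determined = 1534.8 − 1168 ≈ 367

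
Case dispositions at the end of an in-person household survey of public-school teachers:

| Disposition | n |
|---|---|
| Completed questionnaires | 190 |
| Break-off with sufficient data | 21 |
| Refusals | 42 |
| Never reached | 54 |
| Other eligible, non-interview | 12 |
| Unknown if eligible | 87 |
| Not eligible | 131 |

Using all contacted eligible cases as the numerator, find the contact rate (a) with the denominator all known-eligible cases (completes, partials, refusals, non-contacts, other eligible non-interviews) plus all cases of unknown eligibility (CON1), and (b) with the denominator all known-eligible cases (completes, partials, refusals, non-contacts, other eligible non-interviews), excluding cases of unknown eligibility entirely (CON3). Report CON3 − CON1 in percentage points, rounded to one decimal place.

Num: 190 + 21 + 42 + 12 = 265
Base: 190 + 21 + 42 + 54 + 12 + 87 = 406
CON1 = 265 / 406 = 0.6527
Base: 190 + 21 + 42 + 54 + 12 = 319
CON3 = 265 / 319 = 0.8307
Difference = 83.07 − 65.27 = 17.80 percentage points

17.8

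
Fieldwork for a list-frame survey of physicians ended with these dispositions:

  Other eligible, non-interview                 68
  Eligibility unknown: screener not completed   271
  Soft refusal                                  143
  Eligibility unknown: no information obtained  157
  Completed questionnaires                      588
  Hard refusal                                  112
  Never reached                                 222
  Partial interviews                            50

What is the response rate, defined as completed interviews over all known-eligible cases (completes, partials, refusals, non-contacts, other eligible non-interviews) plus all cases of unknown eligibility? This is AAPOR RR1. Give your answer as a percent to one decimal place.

36.5%

Refusals = 112 + 143 = 255
Unknown if eligible = 271 + 157 = 428
Numerator: 588
Denom: 588 + 50 + 255 + 222 + 68 + 428 = 1611
RR1 = 588 / 1611 = 0.3650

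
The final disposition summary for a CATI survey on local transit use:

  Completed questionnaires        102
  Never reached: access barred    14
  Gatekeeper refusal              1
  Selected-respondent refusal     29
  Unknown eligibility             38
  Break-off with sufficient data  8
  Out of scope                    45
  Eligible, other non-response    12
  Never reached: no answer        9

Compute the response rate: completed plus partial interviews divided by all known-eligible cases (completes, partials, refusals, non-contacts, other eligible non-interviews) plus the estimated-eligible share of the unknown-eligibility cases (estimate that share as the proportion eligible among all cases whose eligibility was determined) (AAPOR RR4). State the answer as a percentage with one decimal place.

53.6%

Refused = 1 + 29 = 30
Non-contacts = 9 + 14 = 23
Top = 102 + 8 = 110
Known eligible = 102 + 8 + 30 + 23 + 12 = 175
e = 175 / (175 + 45) = 175 / 220 = 0.7955
e × U = 0.7955 × 38 = 30.23
Denominator = 175 + 30.23 = 205.23
RR4 = 110 / 205.23 = 0.5360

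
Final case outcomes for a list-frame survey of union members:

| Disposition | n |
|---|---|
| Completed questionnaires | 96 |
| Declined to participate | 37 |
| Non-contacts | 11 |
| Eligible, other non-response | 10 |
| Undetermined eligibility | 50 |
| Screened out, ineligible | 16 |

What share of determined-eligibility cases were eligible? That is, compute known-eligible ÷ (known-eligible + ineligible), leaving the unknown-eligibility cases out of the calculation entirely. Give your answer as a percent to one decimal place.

90.6%

Eligible (known): 96 + 37 + 11 + 10 = 154
e = 154 / (154 + 16) = 154 / 170 = 0.9059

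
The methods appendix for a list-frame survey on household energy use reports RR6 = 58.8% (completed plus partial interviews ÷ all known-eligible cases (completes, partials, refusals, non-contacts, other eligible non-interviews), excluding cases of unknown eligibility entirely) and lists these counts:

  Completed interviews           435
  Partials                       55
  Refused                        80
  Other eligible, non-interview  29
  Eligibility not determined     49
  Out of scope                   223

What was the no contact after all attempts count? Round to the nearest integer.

234

Numerator: 435 + 55 = 490
RR6 = 490 / D = 0.588
D = 490 / 0.588 = 833.3
Rest of base = 599
no contact after all attempts = 833.3 − 599 ≈ 234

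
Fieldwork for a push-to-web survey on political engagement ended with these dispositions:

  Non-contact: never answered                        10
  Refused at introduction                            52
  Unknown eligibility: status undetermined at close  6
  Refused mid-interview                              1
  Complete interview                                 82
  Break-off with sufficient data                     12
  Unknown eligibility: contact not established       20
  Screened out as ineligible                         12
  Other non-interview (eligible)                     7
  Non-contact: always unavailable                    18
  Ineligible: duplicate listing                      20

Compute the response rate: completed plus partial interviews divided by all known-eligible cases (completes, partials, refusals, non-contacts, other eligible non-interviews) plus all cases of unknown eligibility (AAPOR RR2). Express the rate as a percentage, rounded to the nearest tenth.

Refused = 52 + 1 = 53
No contact after all attempts = 10 + 18 = 28
Undetermined eligibility = 20 + 6 = 26
Screened out, ineligible = 12 + 20 = 32
Top: 82 + 12 = 94
Denom: 82 + 12 + 53 + 28 + 7 + 26 = 208
RR2 = 94 / 208 = 0.4519

45.2%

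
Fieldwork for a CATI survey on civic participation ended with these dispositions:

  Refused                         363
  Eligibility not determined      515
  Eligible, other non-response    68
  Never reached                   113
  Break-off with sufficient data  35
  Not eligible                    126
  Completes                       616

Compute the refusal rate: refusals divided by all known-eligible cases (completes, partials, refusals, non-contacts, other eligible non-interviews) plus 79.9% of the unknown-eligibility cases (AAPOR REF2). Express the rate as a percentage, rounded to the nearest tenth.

Num: 363
Known eligible: 616 + 35 + 363 + 113 + 68 = 1195
e × U: 0.7990 × 515 = 411.49
Denom: 1195 + 411.49 = 1606.49
REF2 = 363 / 1606.49 = 0.2260

22.6%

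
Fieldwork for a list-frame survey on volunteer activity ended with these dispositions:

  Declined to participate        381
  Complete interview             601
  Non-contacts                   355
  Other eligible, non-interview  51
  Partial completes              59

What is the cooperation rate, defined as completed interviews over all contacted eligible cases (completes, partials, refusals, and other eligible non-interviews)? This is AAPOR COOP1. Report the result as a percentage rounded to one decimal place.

Top = 601
Denominator = 601 + 59 + 381 + 51 = 1092
COOP1 = 601 / 1092 = 0.5504

55.0%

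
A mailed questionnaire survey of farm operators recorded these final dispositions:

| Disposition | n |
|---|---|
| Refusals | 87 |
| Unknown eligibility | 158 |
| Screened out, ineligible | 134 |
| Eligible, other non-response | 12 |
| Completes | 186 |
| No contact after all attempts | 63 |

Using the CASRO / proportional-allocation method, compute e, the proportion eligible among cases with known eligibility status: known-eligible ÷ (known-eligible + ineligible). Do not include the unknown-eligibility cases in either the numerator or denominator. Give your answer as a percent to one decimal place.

Eligible (known) = 186 + 87 + 63 + 12 = 348
e = 348 / (348 + 134) = 348 / 482 = 0.7220

72.2%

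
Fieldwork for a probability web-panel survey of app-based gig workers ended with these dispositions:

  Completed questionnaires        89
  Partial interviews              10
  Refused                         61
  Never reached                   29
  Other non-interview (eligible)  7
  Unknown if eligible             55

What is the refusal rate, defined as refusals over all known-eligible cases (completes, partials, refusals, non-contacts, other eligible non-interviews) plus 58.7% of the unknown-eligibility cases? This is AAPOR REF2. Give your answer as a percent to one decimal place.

26.7%

Num → 61
Known eligible → 89 + 10 + 61 + 29 + 7 = 196
Eligible share of unknowns → 0.5870 × 55 = 32.28
Base → 196 + 32.28 = 228.28
REF2 = 61 / 228.28 = 0.2672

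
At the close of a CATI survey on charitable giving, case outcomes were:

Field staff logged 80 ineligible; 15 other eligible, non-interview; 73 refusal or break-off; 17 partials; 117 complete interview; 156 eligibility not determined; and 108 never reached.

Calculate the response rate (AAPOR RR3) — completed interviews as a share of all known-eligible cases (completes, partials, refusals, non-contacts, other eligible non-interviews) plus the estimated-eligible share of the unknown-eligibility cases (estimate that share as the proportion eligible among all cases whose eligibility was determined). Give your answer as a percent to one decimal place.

Top → 117
Known eligible → 117 + 17 + 73 + 108 + 15 = 330
e = 330 / (330 + 80) = 330 / 410 = 0.8049
e × U → 0.8049 × 156 = 125.56
Denom → 330 + 125.56 = 455.56
RR3 = 117 / 455.56 = 0.2568

25.7%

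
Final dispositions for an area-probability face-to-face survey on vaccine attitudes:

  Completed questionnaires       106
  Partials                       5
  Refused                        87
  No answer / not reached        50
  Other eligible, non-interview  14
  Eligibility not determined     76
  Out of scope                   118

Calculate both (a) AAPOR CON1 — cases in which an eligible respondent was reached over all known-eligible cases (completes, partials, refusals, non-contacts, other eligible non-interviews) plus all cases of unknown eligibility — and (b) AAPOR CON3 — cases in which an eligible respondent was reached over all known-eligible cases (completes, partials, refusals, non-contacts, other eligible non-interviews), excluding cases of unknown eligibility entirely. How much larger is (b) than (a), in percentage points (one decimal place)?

Top: 106 + 5 + 87 + 14 = 212
Base: 106 + 5 + 87 + 50 + 14 + 76 = 338
CON1 = 212 / 338 = 0.6272
Base: 106 + 5 + 87 + 50 + 14 = 262
CON3 = 212 / 262 = 0.8092
Difference = 80.92 − 62.72 = 18.20 percentage points

18.2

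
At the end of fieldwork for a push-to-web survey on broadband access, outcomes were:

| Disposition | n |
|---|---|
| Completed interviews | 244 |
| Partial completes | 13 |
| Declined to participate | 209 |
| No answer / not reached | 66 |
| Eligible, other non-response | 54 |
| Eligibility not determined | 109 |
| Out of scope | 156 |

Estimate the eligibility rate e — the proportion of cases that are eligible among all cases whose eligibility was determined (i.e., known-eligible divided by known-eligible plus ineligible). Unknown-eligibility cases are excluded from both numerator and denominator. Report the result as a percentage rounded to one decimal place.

79.0%

Known eligible → 244 + 13 + 209 + 66 + 54 = 586
e = 586 / (586 + 156) = 586 / 742 = 0.7898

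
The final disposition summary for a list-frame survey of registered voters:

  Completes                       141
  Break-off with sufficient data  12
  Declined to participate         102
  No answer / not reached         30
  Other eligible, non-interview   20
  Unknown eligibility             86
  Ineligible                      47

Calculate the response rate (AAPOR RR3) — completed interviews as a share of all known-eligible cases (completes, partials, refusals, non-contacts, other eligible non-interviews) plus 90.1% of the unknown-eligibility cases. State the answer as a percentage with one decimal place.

36.9%

Top = 141
Known eligible = 141 + 12 + 102 + 30 + 20 = 305
e × U = 0.9010 × 86 = 77.49
Base = 305 + 77.49 = 382.49
RR3 = 141 / 382.49 = 0.3686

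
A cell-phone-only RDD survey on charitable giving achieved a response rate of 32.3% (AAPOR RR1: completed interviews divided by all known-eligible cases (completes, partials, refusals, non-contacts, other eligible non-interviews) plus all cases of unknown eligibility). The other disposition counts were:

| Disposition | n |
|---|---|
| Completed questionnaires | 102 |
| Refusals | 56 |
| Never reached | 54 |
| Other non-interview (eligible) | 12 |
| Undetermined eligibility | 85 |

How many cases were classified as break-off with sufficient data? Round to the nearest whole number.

7

RR1 = 102 / D = 0.323
D = 102 / 0.323 = 315.8
Rest of base = 309
break-off with sufficient data = 315.8 − 309 ≈ 7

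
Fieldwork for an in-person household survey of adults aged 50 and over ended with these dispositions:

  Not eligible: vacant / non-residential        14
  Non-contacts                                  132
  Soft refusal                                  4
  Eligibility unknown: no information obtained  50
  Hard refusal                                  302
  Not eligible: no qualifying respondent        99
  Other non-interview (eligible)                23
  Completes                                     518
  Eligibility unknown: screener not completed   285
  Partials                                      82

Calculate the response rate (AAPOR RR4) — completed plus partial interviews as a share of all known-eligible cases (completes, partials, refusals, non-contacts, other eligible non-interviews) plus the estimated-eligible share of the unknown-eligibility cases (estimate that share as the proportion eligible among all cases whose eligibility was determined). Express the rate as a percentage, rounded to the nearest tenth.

Refusals = 302 + 4 = 306
Unknown eligibility = 285 + 50 = 335
Not eligible = 99 + 14 = 113
Numerator → 518 + 82 = 600
Eligible (known) → 518 + 82 + 306 + 132 + 23 = 1061
e = 1061 / (1061 + 113) = 1061 / 1174 = 0.9037
Eligible share of unknowns → 0.9037 × 335 = 302.74
Denominator → 1061 + 302.74 = 1363.74
RR4 = 600 / 1363.74 = 0.4400

44.0%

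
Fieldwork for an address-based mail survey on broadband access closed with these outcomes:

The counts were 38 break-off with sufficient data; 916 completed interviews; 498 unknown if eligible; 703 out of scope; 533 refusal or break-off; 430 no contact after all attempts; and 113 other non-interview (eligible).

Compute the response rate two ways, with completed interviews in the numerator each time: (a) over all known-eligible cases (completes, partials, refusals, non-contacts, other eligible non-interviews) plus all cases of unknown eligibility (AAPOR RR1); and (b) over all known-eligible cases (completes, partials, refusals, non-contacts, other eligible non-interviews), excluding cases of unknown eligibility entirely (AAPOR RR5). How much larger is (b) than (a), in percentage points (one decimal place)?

8.9

Top → 916
Denominator → 916 + 38 + 533 + 430 + 113 + 498 = 2528
RR1 = 916 / 2528 = 0.3623
Denominator → 916 + 38 + 533 + 430 + 113 = 2030
RR5 = 916 / 2030 = 0.4512
Difference = 45.12 − 36.23 = 8.89 percentage points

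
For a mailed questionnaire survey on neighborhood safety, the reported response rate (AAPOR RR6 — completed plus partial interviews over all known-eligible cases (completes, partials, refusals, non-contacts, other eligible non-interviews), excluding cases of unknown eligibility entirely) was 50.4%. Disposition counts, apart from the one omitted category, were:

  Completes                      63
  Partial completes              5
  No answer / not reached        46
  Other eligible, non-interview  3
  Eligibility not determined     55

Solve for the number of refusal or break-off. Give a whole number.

Top = 63 + 5 = 68
RR6 = 68 / D = 0.504
D = 68 / 0.504 = 134.9
Rest of base = 117
refusal or break-off = 134.9 − 117 ≈ 18

18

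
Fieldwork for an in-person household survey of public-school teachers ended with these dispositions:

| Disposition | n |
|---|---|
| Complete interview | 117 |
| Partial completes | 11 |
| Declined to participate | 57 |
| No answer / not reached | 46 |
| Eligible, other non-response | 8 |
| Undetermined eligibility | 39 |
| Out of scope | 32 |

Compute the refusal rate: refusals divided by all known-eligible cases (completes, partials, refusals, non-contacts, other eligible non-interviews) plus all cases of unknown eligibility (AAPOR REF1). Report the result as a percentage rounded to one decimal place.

20.5%

Numerator = 57
Denominator = 117 + 11 + 57 + 46 + 8 + 39 = 278
REF1 = 57 / 278 = 0.2050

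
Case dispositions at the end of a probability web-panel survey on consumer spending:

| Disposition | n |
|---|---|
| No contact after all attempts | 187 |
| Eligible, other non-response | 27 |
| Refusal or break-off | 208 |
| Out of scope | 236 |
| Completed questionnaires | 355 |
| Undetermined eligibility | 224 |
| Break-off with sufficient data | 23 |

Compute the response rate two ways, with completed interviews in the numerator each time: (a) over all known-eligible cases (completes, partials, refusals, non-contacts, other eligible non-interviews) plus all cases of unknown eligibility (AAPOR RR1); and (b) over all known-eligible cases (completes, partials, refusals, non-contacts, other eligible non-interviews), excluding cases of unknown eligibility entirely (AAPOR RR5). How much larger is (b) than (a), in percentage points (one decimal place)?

9.7

Top → 355
Denominator → 355 + 23 + 208 + 187 + 27 + 224 = 1024
RR1 = 355 / 1024 = 0.3467
Denominator → 355 + 23 + 208 + 187 + 27 = 800
RR5 = 355 / 800 = 0.4437
Difference = 44.38 − 34.67 = 9.71 percentage points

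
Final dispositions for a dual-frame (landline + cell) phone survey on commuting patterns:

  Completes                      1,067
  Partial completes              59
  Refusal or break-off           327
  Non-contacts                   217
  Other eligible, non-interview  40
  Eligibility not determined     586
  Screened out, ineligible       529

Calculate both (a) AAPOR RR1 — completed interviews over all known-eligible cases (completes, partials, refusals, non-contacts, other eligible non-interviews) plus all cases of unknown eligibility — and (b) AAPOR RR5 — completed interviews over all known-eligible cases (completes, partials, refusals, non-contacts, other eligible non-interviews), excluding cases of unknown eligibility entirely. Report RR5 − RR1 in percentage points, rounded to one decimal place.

Top → 1067
Denominator → 1067 + 59 + 327 + 217 + 40 + 586 = 2296
RR1 = 1067 / 2296 = 0.4647
Denominator → 1067 + 59 + 327 + 217 + 40 = 1710
RR5 = 1067 / 1710 = 0.6240
Difference = 62.40 − 46.47 = 15.93 percentage points

15.9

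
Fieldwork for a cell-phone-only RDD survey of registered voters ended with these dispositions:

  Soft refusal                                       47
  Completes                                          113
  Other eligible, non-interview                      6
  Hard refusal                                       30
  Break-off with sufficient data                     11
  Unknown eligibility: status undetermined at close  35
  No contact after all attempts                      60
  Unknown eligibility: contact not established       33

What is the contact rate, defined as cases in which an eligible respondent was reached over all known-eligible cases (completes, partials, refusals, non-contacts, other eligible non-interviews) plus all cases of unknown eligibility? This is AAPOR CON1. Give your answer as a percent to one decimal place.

Refusals = 30 + 47 = 77
Unknown if eligible = 33 + 35 = 68
Num = 113 + 11 + 77 + 6 = 207
Base = 113 + 11 + 77 + 60 + 6 + 68 = 335
CON1 = 207 / 335 = 0.6179

61.8%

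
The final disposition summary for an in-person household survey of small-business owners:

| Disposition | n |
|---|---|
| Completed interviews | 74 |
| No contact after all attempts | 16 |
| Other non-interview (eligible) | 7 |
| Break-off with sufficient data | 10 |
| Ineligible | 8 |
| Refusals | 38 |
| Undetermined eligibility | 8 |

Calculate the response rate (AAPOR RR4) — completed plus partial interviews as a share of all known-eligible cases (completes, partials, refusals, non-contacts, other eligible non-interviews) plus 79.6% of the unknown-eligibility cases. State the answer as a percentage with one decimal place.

Top: 74 + 10 = 84
Eligible (known): 74 + 10 + 38 + 16 + 7 = 145
e × U: 0.7960 × 8 = 6.37
Denom: 145 + 6.37 = 151.37
RR4 = 84 / 151.37 = 0.5549

55.5%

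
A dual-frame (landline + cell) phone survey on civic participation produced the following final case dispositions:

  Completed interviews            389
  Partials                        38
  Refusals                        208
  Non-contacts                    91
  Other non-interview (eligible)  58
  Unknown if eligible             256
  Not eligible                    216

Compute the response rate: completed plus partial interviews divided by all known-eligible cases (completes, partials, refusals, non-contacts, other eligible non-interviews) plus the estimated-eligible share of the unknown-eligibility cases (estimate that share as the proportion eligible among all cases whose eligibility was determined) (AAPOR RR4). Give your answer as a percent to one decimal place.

43.4%

Numerator → 389 + 38 = 427
Determined eligible → 389 + 38 + 208 + 91 + 58 = 784
e = 784 / (784 + 216) = 784 / 1000 = 0.7840
Eligible share of unknowns → 0.7840 × 256 = 200.70
Base → 784 + 200.70 = 984.70
RR4 = 427 / 984.70 = 0.4336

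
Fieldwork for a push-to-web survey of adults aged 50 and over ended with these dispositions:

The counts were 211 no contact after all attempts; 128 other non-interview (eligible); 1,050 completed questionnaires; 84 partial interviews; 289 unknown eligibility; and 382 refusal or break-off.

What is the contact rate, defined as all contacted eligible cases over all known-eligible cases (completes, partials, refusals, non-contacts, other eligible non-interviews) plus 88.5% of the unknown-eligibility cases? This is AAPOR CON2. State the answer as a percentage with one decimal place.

77.9%

Num: 1050 + 84 + 382 + 128 = 1644
Known eligible: 1050 + 84 + 382 + 211 + 128 = 1855
e × U: 0.8850 × 289 = 255.77
Base: 1855 + 255.77 = 2110.77
CON2 = 1644 / 2110.77 = 0.7789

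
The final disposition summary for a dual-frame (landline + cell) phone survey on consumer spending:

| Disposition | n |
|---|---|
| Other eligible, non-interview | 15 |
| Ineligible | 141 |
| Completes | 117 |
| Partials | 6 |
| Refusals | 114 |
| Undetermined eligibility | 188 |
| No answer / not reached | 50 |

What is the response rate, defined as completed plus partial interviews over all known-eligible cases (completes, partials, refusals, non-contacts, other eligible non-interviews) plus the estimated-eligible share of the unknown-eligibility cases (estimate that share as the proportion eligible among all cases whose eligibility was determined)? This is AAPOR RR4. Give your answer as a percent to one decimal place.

Numerator: 117 + 6 = 123
Determined eligible: 117 + 6 + 114 + 50 + 15 = 302
e = 302 / (302 + 141) = 302 / 443 = 0.6817
e × U: 0.6817 × 188 = 128.16
Denominator: 302 + 128.16 = 430.16
RR4 = 123 / 430.16 = 0.2859

28.6%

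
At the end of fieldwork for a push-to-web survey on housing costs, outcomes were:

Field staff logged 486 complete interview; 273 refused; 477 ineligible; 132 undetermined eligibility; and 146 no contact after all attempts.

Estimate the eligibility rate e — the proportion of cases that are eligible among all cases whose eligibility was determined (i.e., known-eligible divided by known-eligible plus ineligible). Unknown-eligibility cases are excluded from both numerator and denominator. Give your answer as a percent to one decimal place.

65.5%

Known eligible → 486 + 273 + 146 = 905
e = 905 / (905 + 477) = 905 / 1382 = 0.6548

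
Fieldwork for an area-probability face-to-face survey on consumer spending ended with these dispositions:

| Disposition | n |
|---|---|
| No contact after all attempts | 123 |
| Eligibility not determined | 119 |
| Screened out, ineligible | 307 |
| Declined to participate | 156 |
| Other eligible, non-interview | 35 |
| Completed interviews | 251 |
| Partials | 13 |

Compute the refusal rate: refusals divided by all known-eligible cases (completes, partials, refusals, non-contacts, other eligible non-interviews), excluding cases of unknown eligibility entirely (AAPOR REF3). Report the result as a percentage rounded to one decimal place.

Numerator: 156
Base: 251 + 13 + 156 + 123 + 35 = 578
REF3 = 156 / 578 = 0.2699

27.0%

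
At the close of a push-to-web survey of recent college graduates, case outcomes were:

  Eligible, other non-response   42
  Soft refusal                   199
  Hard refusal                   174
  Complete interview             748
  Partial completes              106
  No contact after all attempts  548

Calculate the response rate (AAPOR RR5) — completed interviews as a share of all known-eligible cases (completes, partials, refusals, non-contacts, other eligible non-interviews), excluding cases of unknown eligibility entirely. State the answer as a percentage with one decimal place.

41.2%

Declined to participate = 174 + 199 = 373
Numerator → 748
Denominator → 748 + 106 + 373 + 548 + 42 = 1817
RR5 = 748 / 1817 = 0.4117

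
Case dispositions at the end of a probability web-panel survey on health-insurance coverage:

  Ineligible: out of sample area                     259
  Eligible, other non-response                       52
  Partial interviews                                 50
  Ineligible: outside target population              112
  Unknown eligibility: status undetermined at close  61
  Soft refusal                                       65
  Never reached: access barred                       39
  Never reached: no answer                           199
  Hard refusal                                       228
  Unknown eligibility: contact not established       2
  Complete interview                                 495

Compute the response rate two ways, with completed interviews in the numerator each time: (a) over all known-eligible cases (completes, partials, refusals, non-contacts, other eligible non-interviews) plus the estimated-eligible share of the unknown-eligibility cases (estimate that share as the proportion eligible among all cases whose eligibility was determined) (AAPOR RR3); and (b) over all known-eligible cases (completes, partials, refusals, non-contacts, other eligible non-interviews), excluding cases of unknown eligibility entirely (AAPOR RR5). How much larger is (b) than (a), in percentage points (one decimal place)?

1.8

Refusal or break-off = 228 + 65 = 293
Never reached = 199 + 39 = 238
Unknown if eligible = 2 + 61 = 63
Not eligible = 112 + 259 = 371
Num: 495
Determined eligible: 495 + 50 + 293 + 238 + 52 = 1128
e = 1128 / (1128 + 371) = 1128 / 1499 = 0.7525
Eligible share of unknowns: 0.7525 × 63 = 47.41
Denominator: 1128 + 47.41 = 1175.41
RR3 = 495 / 1175.41 = 0.4211
Denominator: 495 + 50 + 293 + 238 + 52 = 1128
RR5 = 495 / 1128 = 0.4388
Difference = 43.88 − 42.11 = 1.77 percentage points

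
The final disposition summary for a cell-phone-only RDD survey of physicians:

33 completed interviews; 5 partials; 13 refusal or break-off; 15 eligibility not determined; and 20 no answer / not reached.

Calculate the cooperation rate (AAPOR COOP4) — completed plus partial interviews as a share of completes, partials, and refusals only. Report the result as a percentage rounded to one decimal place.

Num = 33 + 5 = 38
Denominator = 33 + 5 + 13 = 51
COOP4 = 38 / 51 = 0.7451

74.5%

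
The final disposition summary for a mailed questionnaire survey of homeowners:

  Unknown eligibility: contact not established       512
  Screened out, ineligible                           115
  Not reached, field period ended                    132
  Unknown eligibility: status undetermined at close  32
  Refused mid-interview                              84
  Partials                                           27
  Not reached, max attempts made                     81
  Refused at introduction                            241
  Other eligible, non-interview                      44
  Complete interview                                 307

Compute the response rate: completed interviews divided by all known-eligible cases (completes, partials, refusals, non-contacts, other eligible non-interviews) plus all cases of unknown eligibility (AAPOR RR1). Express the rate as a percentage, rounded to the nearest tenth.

21.0%

Refused = 241 + 84 = 325
No answer / not reached = 132 + 81 = 213
Undetermined eligibility = 512 + 32 = 544
Num: 307
Denominator: 307 + 27 + 325 + 213 + 44 + 544 = 1460
RR1 = 307 / 1460 = 0.2103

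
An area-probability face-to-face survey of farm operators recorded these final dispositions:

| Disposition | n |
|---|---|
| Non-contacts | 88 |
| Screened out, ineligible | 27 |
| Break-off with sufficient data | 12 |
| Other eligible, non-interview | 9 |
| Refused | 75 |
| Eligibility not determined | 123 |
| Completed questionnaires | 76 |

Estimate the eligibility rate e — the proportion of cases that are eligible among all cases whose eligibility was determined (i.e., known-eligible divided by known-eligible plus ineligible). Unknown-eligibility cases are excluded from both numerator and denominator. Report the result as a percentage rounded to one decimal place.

90.6%

Eligible (known): 76 + 12 + 75 + 88 + 9 = 260
e = 260 / (260 + 27) = 260 / 287 = 0.9059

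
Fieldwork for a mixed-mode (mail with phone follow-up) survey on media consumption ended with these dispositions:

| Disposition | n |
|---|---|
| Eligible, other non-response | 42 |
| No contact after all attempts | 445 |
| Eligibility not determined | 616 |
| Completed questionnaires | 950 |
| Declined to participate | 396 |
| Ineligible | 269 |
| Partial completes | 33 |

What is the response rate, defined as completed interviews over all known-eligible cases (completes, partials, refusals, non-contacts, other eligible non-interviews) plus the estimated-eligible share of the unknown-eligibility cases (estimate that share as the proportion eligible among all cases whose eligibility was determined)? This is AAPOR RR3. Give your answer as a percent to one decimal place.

39.5%

Num → 950
Eligible (known) → 950 + 33 + 396 + 445 + 42 = 1866
e = 1866 / (1866 + 269) = 1866 / 2135 = 0.8740
Eligible share of unknowns → 0.8740 × 616 = 538.38
Denominator → 1866 + 538.38 = 2404.38
RR3 = 950 / 2404.38 = 0.3951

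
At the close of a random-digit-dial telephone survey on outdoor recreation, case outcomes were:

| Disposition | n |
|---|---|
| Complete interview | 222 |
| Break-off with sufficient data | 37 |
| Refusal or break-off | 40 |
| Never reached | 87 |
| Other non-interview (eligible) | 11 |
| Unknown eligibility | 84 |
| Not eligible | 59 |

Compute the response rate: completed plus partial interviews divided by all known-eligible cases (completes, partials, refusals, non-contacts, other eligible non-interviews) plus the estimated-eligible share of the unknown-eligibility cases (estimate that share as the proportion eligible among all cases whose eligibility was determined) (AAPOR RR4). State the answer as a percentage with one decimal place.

55.1%

Num → 222 + 37 = 259
Determined eligible → 222 + 37 + 40 + 87 + 11 = 397
e = 397 / (397 + 59) = 397 / 456 = 0.8706
Eligible share of unknowns → 0.8706 × 84 = 73.13
Base → 397 + 73.13 = 470.13
RR4 = 259 / 470.13 = 0.5509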